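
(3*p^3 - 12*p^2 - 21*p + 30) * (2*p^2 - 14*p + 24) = 6*p^5 - 66*p^4 + 198*p^3 + 66*p^2 - 924*p + 720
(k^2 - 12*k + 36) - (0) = k^2 - 12*k + 36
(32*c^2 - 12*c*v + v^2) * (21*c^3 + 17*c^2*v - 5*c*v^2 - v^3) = 672*c^5 + 292*c^4*v - 343*c^3*v^2 + 45*c^2*v^3 + 7*c*v^4 - v^5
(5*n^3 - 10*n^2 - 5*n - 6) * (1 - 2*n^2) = -10*n^5 + 20*n^4 + 15*n^3 + 2*n^2 - 5*n - 6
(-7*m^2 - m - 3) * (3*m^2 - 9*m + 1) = -21*m^4 + 60*m^3 - 7*m^2 + 26*m - 3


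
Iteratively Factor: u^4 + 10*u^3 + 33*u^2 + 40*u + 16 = (u + 4)*(u^3 + 6*u^2 + 9*u + 4) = (u + 1)*(u + 4)*(u^2 + 5*u + 4) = (u + 1)^2*(u + 4)*(u + 4)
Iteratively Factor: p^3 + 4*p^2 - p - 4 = (p + 4)*(p^2 - 1) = (p - 1)*(p + 4)*(p + 1)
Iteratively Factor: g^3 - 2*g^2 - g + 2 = (g - 2)*(g^2 - 1) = (g - 2)*(g - 1)*(g + 1)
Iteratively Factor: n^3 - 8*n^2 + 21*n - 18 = (n - 3)*(n^2 - 5*n + 6) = (n - 3)*(n - 2)*(n - 3)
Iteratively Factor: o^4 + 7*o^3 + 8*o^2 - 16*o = (o - 1)*(o^3 + 8*o^2 + 16*o) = o*(o - 1)*(o^2 + 8*o + 16) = o*(o - 1)*(o + 4)*(o + 4)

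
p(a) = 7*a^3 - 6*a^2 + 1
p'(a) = 21*a^2 - 12*a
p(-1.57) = -40.88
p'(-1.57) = 70.60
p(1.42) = 8.94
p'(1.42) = 25.30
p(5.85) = 1197.08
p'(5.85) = 648.47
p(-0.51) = -1.49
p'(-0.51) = 11.58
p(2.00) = 33.00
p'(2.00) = 60.00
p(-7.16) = -2876.03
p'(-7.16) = 1162.50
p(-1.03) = -13.01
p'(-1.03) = 34.64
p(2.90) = 121.26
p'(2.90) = 141.81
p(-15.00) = -24974.00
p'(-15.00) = 4905.00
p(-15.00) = -24974.00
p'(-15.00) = 4905.00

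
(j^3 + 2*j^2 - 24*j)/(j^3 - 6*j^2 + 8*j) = (j + 6)/(j - 2)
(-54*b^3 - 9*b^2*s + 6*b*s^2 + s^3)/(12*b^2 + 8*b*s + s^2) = (-9*b^2 + s^2)/(2*b + s)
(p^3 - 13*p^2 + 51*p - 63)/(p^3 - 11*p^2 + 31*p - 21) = (p - 3)/(p - 1)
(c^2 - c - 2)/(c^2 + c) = (c - 2)/c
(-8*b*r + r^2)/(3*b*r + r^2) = (-8*b + r)/(3*b + r)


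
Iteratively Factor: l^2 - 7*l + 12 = (l - 3)*(l - 4)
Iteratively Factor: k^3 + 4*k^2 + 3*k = (k + 3)*(k^2 + k) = (k + 1)*(k + 3)*(k)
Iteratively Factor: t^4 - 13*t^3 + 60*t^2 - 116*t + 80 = (t - 4)*(t^3 - 9*t^2 + 24*t - 20) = (t - 4)*(t - 2)*(t^2 - 7*t + 10) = (t - 5)*(t - 4)*(t - 2)*(t - 2)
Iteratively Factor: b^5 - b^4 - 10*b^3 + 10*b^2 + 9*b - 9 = (b - 1)*(b^4 - 10*b^2 + 9) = (b - 1)*(b + 1)*(b^3 - b^2 - 9*b + 9) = (b - 3)*(b - 1)*(b + 1)*(b^2 + 2*b - 3) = (b - 3)*(b - 1)*(b + 1)*(b + 3)*(b - 1)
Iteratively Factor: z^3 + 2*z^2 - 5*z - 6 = (z + 3)*(z^2 - z - 2) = (z - 2)*(z + 3)*(z + 1)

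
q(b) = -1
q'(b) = 0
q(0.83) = -1.00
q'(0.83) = 0.00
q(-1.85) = -1.00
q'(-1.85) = 0.00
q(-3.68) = -1.00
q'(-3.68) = 0.00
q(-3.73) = -1.00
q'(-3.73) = 0.00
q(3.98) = -1.00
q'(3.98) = 0.00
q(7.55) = -1.00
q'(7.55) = 0.00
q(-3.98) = -1.00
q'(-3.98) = 0.00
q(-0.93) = -1.00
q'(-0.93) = 0.00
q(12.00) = -1.00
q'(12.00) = 0.00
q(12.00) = -1.00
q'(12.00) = 0.00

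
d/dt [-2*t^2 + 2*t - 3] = 2 - 4*t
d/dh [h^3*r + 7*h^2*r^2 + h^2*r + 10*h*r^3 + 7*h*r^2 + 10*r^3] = r*(3*h^2 + 14*h*r + 2*h + 10*r^2 + 7*r)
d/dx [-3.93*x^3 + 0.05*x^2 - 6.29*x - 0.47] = -11.79*x^2 + 0.1*x - 6.29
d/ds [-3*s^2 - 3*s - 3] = -6*s - 3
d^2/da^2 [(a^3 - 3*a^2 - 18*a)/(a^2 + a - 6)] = -16/(a^3 - 6*a^2 + 12*a - 8)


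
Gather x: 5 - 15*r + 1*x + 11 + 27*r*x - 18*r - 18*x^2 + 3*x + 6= -33*r - 18*x^2 + x*(27*r + 4) + 22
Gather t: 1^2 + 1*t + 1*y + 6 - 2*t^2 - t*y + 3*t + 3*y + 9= -2*t^2 + t*(4 - y) + 4*y + 16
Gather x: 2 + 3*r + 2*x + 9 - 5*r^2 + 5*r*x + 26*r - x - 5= -5*r^2 + 29*r + x*(5*r + 1) + 6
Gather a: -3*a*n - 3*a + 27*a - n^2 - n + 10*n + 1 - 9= a*(24 - 3*n) - n^2 + 9*n - 8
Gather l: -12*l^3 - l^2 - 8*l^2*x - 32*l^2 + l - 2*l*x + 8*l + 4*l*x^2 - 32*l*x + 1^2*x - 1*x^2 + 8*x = -12*l^3 + l^2*(-8*x - 33) + l*(4*x^2 - 34*x + 9) - x^2 + 9*x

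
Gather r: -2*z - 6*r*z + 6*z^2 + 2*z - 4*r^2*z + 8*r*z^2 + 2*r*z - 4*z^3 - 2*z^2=-4*r^2*z + r*(8*z^2 - 4*z) - 4*z^3 + 4*z^2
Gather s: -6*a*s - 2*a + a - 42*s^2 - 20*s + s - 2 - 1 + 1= -a - 42*s^2 + s*(-6*a - 19) - 2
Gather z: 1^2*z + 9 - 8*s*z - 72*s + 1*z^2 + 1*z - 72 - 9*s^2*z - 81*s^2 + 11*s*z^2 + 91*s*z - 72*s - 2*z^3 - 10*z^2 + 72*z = -81*s^2 - 144*s - 2*z^3 + z^2*(11*s - 9) + z*(-9*s^2 + 83*s + 74) - 63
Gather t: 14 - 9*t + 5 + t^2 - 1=t^2 - 9*t + 18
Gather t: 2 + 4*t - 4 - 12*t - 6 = -8*t - 8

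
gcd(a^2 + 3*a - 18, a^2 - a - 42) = a + 6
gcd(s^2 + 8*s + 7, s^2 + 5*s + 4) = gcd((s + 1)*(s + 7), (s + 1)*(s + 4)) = s + 1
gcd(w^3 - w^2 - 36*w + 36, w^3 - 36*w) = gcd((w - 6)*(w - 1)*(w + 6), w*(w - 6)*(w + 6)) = w^2 - 36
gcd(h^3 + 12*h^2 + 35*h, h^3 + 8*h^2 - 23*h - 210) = h + 7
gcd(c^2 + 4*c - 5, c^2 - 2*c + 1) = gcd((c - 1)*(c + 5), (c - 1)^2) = c - 1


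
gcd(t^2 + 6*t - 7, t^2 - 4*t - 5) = 1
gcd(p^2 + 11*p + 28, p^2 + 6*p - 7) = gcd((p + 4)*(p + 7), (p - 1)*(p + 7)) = p + 7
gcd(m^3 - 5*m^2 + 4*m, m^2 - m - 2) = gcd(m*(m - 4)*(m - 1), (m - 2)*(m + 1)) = 1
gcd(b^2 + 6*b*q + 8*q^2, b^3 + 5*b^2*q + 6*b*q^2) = b + 2*q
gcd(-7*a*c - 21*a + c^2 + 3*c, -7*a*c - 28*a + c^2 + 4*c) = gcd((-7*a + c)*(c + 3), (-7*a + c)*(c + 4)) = 7*a - c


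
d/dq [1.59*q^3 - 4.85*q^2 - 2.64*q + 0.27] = 4.77*q^2 - 9.7*q - 2.64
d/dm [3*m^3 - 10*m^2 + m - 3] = 9*m^2 - 20*m + 1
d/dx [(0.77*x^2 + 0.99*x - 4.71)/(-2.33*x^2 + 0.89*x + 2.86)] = (2.992*x^2 - 17.5442*x + 7.0233)/(5.4289*x^4 - 4.1474*x^3 - 12.5355*x^2 + 5.0908*x + 8.1796)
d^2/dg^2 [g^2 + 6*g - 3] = 2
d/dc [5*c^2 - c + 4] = 10*c - 1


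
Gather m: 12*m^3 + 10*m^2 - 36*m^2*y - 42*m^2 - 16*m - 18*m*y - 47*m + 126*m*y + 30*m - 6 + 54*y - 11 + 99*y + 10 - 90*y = 12*m^3 + m^2*(-36*y - 32) + m*(108*y - 33) + 63*y - 7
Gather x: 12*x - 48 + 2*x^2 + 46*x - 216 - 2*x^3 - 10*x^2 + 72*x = -2*x^3 - 8*x^2 + 130*x - 264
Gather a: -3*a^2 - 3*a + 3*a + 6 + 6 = 12 - 3*a^2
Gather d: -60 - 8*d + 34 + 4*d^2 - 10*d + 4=4*d^2 - 18*d - 22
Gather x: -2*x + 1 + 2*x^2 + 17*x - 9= 2*x^2 + 15*x - 8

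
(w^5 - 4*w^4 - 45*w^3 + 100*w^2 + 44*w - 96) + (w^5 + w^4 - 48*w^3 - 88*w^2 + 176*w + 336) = 2*w^5 - 3*w^4 - 93*w^3 + 12*w^2 + 220*w + 240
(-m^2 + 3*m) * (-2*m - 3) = 2*m^3 - 3*m^2 - 9*m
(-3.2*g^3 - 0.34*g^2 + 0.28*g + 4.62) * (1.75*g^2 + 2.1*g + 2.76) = -5.6*g^5 - 7.315*g^4 - 9.056*g^3 + 7.7346*g^2 + 10.4748*g + 12.7512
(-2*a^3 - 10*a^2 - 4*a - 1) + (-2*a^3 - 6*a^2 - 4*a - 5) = -4*a^3 - 16*a^2 - 8*a - 6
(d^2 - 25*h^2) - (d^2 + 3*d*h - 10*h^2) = -3*d*h - 15*h^2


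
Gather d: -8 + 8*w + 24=8*w + 16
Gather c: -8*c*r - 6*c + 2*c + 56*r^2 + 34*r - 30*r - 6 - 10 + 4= c*(-8*r - 4) + 56*r^2 + 4*r - 12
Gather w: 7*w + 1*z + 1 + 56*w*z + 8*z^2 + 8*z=w*(56*z + 7) + 8*z^2 + 9*z + 1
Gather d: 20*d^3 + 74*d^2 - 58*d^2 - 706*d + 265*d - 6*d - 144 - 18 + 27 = 20*d^3 + 16*d^2 - 447*d - 135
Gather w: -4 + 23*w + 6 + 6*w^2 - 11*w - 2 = 6*w^2 + 12*w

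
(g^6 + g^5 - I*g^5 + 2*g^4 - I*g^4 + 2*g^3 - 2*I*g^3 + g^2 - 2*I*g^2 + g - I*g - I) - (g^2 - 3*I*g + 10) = g^6 + g^5 - I*g^5 + 2*g^4 - I*g^4 + 2*g^3 - 2*I*g^3 - 2*I*g^2 + g + 2*I*g - 10 - I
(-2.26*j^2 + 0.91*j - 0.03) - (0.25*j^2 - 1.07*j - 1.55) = -2.51*j^2 + 1.98*j + 1.52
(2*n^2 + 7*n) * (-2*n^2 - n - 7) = -4*n^4 - 16*n^3 - 21*n^2 - 49*n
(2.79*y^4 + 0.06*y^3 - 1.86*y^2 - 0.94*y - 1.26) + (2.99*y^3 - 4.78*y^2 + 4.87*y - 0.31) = 2.79*y^4 + 3.05*y^3 - 6.64*y^2 + 3.93*y - 1.57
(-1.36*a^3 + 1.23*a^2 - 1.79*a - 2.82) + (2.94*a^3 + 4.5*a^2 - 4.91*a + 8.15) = 1.58*a^3 + 5.73*a^2 - 6.7*a + 5.33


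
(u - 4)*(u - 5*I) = u^2 - 4*u - 5*I*u + 20*I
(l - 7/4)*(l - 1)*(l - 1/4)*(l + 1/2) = l^4 - 5*l^3/2 + 15*l^2/16 + 25*l/32 - 7/32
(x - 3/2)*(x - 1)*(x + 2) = x^3 - x^2/2 - 7*x/2 + 3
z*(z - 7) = z^2 - 7*z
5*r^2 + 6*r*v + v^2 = (r + v)*(5*r + v)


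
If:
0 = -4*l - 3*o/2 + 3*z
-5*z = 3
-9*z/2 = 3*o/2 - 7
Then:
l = -23/8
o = 97/15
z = -3/5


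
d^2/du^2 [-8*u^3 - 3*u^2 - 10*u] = -48*u - 6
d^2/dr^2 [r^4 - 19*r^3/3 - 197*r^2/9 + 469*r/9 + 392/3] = 12*r^2 - 38*r - 394/9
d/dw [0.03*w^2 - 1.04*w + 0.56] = 0.06*w - 1.04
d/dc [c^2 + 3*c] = 2*c + 3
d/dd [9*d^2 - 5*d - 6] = 18*d - 5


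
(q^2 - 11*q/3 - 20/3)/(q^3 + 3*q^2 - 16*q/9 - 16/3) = 3*(q - 5)/(3*q^2 + 5*q - 12)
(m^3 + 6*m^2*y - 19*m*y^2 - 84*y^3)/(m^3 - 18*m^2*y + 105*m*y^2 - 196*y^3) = (m^2 + 10*m*y + 21*y^2)/(m^2 - 14*m*y + 49*y^2)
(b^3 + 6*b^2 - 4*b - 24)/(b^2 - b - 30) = (-b^3 - 6*b^2 + 4*b + 24)/(-b^2 + b + 30)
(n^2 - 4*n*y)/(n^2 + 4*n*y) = (n - 4*y)/(n + 4*y)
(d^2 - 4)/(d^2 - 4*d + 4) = (d + 2)/(d - 2)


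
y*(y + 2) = y^2 + 2*y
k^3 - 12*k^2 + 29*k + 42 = (k - 7)*(k - 6)*(k + 1)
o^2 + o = o*(o + 1)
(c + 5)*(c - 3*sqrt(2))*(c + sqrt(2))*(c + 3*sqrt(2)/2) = c^4 - sqrt(2)*c^3/2 + 5*c^3 - 12*c^2 - 5*sqrt(2)*c^2/2 - 60*c - 9*sqrt(2)*c - 45*sqrt(2)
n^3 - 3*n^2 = n^2*(n - 3)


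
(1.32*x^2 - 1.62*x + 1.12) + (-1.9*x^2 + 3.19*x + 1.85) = -0.58*x^2 + 1.57*x + 2.97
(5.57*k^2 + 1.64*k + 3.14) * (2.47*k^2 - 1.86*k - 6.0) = 13.7579*k^4 - 6.3094*k^3 - 28.7146*k^2 - 15.6804*k - 18.84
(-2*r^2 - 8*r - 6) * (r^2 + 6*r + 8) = -2*r^4 - 20*r^3 - 70*r^2 - 100*r - 48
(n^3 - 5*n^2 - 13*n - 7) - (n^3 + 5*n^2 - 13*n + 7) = -10*n^2 - 14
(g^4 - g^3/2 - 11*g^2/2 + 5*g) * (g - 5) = g^5 - 11*g^4/2 - 3*g^3 + 65*g^2/2 - 25*g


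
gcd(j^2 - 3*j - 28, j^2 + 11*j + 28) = j + 4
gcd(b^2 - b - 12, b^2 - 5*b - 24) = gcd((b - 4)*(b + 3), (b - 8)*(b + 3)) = b + 3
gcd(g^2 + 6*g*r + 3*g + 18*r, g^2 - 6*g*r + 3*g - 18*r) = g + 3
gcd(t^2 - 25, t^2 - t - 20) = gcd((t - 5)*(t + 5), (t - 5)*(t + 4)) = t - 5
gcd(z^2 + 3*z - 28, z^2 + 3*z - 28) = z^2 + 3*z - 28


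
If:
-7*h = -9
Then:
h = 9/7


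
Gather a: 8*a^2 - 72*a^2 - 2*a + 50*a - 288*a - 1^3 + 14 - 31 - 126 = -64*a^2 - 240*a - 144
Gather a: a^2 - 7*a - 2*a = a^2 - 9*a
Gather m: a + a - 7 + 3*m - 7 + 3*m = 2*a + 6*m - 14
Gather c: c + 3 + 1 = c + 4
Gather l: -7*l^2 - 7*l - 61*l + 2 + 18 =-7*l^2 - 68*l + 20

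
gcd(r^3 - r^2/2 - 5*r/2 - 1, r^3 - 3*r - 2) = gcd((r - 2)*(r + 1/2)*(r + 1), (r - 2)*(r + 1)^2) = r^2 - r - 2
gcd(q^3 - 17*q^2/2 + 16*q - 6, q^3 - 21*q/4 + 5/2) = q^2 - 5*q/2 + 1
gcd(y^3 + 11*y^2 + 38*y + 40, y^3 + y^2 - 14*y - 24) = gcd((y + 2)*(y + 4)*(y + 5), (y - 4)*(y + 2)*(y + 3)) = y + 2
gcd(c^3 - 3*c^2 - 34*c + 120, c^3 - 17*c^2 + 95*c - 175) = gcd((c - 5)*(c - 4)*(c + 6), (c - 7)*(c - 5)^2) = c - 5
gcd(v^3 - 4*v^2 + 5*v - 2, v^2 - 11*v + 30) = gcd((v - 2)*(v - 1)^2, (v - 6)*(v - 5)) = 1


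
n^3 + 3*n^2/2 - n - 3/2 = (n - 1)*(n + 1)*(n + 3/2)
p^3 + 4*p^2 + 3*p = p*(p + 1)*(p + 3)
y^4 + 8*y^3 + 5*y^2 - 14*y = y*(y - 1)*(y + 2)*(y + 7)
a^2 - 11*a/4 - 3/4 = (a - 3)*(a + 1/4)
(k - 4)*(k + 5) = k^2 + k - 20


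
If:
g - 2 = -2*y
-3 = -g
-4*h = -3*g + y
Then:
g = 3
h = 19/8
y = -1/2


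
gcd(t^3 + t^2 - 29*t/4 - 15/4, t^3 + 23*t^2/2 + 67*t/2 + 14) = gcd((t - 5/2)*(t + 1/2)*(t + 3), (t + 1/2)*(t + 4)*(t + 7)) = t + 1/2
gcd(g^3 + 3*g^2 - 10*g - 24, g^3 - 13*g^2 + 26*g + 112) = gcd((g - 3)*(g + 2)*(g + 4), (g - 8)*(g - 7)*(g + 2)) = g + 2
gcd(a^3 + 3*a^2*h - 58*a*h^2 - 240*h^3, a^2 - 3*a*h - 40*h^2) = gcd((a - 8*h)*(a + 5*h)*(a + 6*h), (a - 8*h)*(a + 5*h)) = a^2 - 3*a*h - 40*h^2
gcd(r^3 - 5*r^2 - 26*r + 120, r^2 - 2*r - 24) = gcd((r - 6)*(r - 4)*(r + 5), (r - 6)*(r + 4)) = r - 6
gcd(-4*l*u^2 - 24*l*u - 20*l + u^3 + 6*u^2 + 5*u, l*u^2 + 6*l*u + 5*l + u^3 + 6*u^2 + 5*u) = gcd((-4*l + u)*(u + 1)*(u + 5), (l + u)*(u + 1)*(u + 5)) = u^2 + 6*u + 5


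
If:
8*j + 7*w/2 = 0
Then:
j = -7*w/16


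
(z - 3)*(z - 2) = z^2 - 5*z + 6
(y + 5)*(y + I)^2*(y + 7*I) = y^4 + 5*y^3 + 9*I*y^3 - 15*y^2 + 45*I*y^2 - 75*y - 7*I*y - 35*I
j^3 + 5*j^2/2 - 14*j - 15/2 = (j - 3)*(j + 1/2)*(j + 5)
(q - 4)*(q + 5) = q^2 + q - 20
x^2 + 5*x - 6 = (x - 1)*(x + 6)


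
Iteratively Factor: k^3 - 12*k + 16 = (k + 4)*(k^2 - 4*k + 4) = (k - 2)*(k + 4)*(k - 2)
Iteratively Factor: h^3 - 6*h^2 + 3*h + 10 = (h - 2)*(h^2 - 4*h - 5) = (h - 2)*(h + 1)*(h - 5)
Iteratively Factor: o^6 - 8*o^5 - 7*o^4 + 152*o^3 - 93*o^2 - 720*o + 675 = (o - 1)*(o^5 - 7*o^4 - 14*o^3 + 138*o^2 + 45*o - 675) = (o - 1)*(o + 3)*(o^4 - 10*o^3 + 16*o^2 + 90*o - 225) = (o - 1)*(o + 3)^2*(o^3 - 13*o^2 + 55*o - 75) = (o - 5)*(o - 1)*(o + 3)^2*(o^2 - 8*o + 15) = (o - 5)^2*(o - 1)*(o + 3)^2*(o - 3)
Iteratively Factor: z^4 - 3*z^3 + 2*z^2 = (z - 1)*(z^3 - 2*z^2) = z*(z - 1)*(z^2 - 2*z) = z*(z - 2)*(z - 1)*(z)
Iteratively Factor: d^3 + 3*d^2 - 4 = (d - 1)*(d^2 + 4*d + 4) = (d - 1)*(d + 2)*(d + 2)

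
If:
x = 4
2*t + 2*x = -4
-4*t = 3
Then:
No Solution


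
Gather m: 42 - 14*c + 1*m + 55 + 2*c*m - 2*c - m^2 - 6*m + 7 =-16*c - m^2 + m*(2*c - 5) + 104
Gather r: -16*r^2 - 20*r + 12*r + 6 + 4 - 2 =-16*r^2 - 8*r + 8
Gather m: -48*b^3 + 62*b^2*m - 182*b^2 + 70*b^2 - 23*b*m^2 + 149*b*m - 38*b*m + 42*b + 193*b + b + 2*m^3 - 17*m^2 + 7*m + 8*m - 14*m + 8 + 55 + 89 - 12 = -48*b^3 - 112*b^2 + 236*b + 2*m^3 + m^2*(-23*b - 17) + m*(62*b^2 + 111*b + 1) + 140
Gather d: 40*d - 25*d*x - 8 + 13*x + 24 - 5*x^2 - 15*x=d*(40 - 25*x) - 5*x^2 - 2*x + 16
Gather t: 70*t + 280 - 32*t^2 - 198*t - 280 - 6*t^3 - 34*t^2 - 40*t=-6*t^3 - 66*t^2 - 168*t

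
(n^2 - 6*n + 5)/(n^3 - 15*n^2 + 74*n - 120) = (n - 1)/(n^2 - 10*n + 24)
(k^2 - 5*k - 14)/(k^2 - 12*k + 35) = (k + 2)/(k - 5)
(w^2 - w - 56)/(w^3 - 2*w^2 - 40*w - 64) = (w + 7)/(w^2 + 6*w + 8)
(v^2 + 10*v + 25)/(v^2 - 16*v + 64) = (v^2 + 10*v + 25)/(v^2 - 16*v + 64)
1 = 1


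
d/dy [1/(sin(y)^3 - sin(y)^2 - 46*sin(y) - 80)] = (-3*sin(y)^2 + 2*sin(y) + 46)*cos(y)/(-sin(y)^3 + sin(y)^2 + 46*sin(y) + 80)^2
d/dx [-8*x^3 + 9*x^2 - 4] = 6*x*(3 - 4*x)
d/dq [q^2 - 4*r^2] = 2*q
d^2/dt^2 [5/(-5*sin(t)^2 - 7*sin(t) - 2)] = 5*(100*sin(t)^3 + 5*sin(t)^2 - 146*sin(t) - 78)/((sin(t) + 1)^2*(5*sin(t) + 2)^3)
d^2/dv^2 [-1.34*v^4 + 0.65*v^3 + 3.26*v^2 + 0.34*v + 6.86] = -16.08*v^2 + 3.9*v + 6.52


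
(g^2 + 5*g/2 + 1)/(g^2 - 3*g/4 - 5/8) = 4*(g + 2)/(4*g - 5)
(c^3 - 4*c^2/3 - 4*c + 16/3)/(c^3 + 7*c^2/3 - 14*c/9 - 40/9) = 3*(c - 2)/(3*c + 5)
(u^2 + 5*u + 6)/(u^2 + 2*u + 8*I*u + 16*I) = (u + 3)/(u + 8*I)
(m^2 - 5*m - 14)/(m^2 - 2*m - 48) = (-m^2 + 5*m + 14)/(-m^2 + 2*m + 48)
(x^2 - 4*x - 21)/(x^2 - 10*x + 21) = (x + 3)/(x - 3)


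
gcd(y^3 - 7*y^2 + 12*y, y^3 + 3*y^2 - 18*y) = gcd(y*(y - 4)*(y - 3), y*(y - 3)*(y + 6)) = y^2 - 3*y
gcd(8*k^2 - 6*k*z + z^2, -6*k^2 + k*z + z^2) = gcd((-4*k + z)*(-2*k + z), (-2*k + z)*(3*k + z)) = -2*k + z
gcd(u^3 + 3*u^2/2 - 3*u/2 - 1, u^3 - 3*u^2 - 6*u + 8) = u^2 + u - 2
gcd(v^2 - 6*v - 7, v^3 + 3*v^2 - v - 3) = v + 1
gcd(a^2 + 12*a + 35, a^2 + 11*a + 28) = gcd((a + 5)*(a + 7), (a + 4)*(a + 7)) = a + 7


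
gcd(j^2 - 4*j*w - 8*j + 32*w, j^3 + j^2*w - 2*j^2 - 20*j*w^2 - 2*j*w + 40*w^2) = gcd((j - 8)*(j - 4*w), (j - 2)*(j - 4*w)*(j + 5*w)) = -j + 4*w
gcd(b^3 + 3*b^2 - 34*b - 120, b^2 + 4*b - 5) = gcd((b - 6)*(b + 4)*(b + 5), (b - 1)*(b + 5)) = b + 5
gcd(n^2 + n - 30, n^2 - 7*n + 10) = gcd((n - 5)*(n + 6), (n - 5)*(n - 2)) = n - 5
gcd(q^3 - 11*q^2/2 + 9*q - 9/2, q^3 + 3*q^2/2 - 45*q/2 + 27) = q^2 - 9*q/2 + 9/2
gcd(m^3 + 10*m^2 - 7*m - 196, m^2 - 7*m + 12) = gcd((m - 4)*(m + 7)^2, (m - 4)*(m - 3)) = m - 4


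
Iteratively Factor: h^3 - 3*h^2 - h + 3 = (h - 1)*(h^2 - 2*h - 3) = (h - 3)*(h - 1)*(h + 1)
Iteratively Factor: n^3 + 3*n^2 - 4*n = (n)*(n^2 + 3*n - 4) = n*(n - 1)*(n + 4)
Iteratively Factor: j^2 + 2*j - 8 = (j - 2)*(j + 4)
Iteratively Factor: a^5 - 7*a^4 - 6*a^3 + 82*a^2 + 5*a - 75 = (a - 1)*(a^4 - 6*a^3 - 12*a^2 + 70*a + 75) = (a - 1)*(a + 1)*(a^3 - 7*a^2 - 5*a + 75) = (a - 1)*(a + 1)*(a + 3)*(a^2 - 10*a + 25) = (a - 5)*(a - 1)*(a + 1)*(a + 3)*(a - 5)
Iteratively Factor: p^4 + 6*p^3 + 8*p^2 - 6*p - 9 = (p + 1)*(p^3 + 5*p^2 + 3*p - 9) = (p - 1)*(p + 1)*(p^2 + 6*p + 9) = (p - 1)*(p + 1)*(p + 3)*(p + 3)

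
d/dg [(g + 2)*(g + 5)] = 2*g + 7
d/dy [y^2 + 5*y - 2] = 2*y + 5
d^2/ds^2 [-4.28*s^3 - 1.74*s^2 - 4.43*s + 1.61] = -25.68*s - 3.48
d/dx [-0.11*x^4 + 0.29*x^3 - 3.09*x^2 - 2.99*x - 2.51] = -0.44*x^3 + 0.87*x^2 - 6.18*x - 2.99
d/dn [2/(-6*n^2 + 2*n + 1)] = 4*(6*n - 1)/(-6*n^2 + 2*n + 1)^2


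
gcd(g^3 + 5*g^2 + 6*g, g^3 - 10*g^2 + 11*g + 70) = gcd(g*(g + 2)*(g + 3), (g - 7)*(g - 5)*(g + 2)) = g + 2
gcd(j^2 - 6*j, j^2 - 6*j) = j^2 - 6*j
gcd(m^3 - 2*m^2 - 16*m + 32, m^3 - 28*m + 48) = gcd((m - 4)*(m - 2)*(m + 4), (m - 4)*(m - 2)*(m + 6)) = m^2 - 6*m + 8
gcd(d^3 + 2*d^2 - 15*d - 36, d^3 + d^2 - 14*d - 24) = d^2 - d - 12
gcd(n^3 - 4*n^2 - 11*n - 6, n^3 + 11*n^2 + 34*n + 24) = n + 1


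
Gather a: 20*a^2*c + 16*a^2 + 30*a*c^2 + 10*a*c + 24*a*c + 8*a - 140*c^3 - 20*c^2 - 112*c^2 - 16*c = a^2*(20*c + 16) + a*(30*c^2 + 34*c + 8) - 140*c^3 - 132*c^2 - 16*c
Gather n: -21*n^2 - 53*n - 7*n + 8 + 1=-21*n^2 - 60*n + 9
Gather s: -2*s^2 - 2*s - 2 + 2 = -2*s^2 - 2*s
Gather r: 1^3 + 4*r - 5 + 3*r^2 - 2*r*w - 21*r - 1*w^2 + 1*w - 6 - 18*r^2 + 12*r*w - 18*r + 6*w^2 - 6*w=-15*r^2 + r*(10*w - 35) + 5*w^2 - 5*w - 10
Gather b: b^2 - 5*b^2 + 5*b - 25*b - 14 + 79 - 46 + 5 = -4*b^2 - 20*b + 24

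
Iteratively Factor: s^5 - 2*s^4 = (s)*(s^4 - 2*s^3) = s^2*(s^3 - 2*s^2) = s^3*(s^2 - 2*s) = s^3*(s - 2)*(s)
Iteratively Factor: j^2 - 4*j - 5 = (j + 1)*(j - 5)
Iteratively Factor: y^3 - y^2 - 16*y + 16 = (y - 4)*(y^2 + 3*y - 4) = (y - 4)*(y - 1)*(y + 4)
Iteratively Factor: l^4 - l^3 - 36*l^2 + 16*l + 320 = (l + 4)*(l^3 - 5*l^2 - 16*l + 80) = (l + 4)^2*(l^2 - 9*l + 20) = (l - 5)*(l + 4)^2*(l - 4)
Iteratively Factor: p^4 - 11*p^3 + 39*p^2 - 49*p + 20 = (p - 1)*(p^3 - 10*p^2 + 29*p - 20) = (p - 1)^2*(p^2 - 9*p + 20) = (p - 4)*(p - 1)^2*(p - 5)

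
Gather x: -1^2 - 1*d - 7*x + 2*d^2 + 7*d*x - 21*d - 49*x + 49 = 2*d^2 - 22*d + x*(7*d - 56) + 48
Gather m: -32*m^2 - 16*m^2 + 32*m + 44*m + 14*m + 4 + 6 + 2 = -48*m^2 + 90*m + 12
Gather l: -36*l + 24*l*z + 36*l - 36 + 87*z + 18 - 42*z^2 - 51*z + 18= 24*l*z - 42*z^2 + 36*z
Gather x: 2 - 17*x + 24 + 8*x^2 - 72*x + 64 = 8*x^2 - 89*x + 90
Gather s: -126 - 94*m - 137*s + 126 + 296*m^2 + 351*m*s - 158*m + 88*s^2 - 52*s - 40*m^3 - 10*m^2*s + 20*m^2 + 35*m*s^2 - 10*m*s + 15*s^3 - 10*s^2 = -40*m^3 + 316*m^2 - 252*m + 15*s^3 + s^2*(35*m + 78) + s*(-10*m^2 + 341*m - 189)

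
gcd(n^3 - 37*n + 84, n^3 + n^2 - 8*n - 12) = n - 3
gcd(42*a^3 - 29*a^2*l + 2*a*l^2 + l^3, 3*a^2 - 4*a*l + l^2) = 3*a - l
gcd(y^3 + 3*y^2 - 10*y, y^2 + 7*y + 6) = 1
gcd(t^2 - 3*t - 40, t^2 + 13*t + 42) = 1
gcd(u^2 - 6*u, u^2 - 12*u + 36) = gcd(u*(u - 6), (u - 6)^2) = u - 6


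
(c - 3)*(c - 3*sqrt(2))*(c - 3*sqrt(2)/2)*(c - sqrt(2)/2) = c^4 - 5*sqrt(2)*c^3 - 3*c^3 + 27*c^2/2 + 15*sqrt(2)*c^2 - 81*c/2 - 9*sqrt(2)*c/2 + 27*sqrt(2)/2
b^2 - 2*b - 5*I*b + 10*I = (b - 2)*(b - 5*I)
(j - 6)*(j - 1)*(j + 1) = j^3 - 6*j^2 - j + 6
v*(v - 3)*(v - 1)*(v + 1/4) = v^4 - 15*v^3/4 + 2*v^2 + 3*v/4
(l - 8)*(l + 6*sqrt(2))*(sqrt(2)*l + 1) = sqrt(2)*l^3 - 8*sqrt(2)*l^2 + 13*l^2 - 104*l + 6*sqrt(2)*l - 48*sqrt(2)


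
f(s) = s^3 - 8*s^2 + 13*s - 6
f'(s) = 3*s^2 - 16*s + 13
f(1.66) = -1.89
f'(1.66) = -5.29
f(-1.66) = -54.20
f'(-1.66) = 47.83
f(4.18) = -18.40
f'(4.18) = -1.46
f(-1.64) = -53.25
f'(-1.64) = 47.31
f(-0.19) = -8.77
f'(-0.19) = 16.15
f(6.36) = 10.34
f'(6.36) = 32.59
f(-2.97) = -141.38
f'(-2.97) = 86.98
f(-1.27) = -37.46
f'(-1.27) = 38.16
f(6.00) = 0.00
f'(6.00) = 25.00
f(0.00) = -6.00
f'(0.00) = 13.00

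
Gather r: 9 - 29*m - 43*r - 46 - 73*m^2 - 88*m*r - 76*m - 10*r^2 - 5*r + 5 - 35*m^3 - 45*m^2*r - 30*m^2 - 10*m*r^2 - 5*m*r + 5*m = -35*m^3 - 103*m^2 - 100*m + r^2*(-10*m - 10) + r*(-45*m^2 - 93*m - 48) - 32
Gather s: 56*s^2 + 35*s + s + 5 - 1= 56*s^2 + 36*s + 4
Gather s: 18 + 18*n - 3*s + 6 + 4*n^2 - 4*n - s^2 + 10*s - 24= 4*n^2 + 14*n - s^2 + 7*s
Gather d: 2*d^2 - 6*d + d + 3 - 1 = 2*d^2 - 5*d + 2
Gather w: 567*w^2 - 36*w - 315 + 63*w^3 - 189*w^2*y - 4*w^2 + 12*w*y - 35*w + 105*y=63*w^3 + w^2*(563 - 189*y) + w*(12*y - 71) + 105*y - 315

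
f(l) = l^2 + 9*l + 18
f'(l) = 2*l + 9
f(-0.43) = 14.31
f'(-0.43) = 8.14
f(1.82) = 37.69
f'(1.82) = 12.64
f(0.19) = 19.75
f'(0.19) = 9.38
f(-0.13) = 16.85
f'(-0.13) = 8.74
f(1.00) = 28.00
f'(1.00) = 11.00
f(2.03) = 40.39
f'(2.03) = 13.06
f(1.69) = 36.07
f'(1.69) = 12.38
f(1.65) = 35.57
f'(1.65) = 12.30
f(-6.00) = 0.00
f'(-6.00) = -3.00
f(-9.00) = 18.00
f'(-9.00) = -9.00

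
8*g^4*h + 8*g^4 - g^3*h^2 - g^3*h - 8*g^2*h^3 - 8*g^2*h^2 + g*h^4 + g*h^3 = (-8*g + h)*(-g + h)*(g + h)*(g*h + g)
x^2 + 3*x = x*(x + 3)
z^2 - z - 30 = (z - 6)*(z + 5)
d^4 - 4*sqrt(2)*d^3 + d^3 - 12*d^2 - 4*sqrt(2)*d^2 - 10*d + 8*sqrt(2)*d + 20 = (d - 1)*(d + 2)*(d - 5*sqrt(2))*(d + sqrt(2))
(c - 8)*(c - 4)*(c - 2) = c^3 - 14*c^2 + 56*c - 64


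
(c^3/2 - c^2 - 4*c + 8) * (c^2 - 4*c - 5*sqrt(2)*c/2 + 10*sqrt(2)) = c^5/2 - 3*c^4 - 5*sqrt(2)*c^4/4 + 15*sqrt(2)*c^3/2 + 24*c^2 - 60*sqrt(2)*c - 32*c + 80*sqrt(2)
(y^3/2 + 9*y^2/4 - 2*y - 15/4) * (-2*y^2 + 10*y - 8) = -y^5 + y^4/2 + 45*y^3/2 - 61*y^2/2 - 43*y/2 + 30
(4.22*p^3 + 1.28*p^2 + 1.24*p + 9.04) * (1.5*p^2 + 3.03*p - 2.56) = 6.33*p^5 + 14.7066*p^4 - 5.0648*p^3 + 14.0404*p^2 + 24.2168*p - 23.1424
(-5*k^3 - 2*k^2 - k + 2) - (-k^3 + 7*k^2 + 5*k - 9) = -4*k^3 - 9*k^2 - 6*k + 11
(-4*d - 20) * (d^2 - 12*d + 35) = -4*d^3 + 28*d^2 + 100*d - 700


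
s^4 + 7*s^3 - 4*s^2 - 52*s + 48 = (s - 2)*(s - 1)*(s + 4)*(s + 6)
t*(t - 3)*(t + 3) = t^3 - 9*t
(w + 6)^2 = w^2 + 12*w + 36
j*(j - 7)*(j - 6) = j^3 - 13*j^2 + 42*j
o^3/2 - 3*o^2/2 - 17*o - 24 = (o/2 + 1)*(o - 8)*(o + 3)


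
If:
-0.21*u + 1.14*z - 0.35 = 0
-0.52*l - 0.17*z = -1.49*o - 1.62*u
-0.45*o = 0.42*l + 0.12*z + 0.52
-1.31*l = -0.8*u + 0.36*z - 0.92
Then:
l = 4.49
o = -5.76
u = 6.91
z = 1.58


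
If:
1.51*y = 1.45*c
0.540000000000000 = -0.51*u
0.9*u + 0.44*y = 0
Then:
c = 2.26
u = -1.06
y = 2.17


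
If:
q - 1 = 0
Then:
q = 1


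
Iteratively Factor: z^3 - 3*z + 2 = (z + 2)*(z^2 - 2*z + 1) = (z - 1)*(z + 2)*(z - 1)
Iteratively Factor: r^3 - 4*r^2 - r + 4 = (r + 1)*(r^2 - 5*r + 4) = (r - 1)*(r + 1)*(r - 4)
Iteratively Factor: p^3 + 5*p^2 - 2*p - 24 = (p + 3)*(p^2 + 2*p - 8) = (p - 2)*(p + 3)*(p + 4)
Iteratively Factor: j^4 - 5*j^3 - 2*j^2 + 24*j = (j)*(j^3 - 5*j^2 - 2*j + 24) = j*(j + 2)*(j^2 - 7*j + 12) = j*(j - 4)*(j + 2)*(j - 3)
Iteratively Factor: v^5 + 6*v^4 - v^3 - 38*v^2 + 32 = (v + 4)*(v^4 + 2*v^3 - 9*v^2 - 2*v + 8) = (v - 1)*(v + 4)*(v^3 + 3*v^2 - 6*v - 8) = (v - 2)*(v - 1)*(v + 4)*(v^2 + 5*v + 4) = (v - 2)*(v - 1)*(v + 4)^2*(v + 1)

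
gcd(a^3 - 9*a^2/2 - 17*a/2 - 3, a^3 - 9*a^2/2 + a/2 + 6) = a + 1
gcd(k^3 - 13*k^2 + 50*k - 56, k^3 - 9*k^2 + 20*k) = k - 4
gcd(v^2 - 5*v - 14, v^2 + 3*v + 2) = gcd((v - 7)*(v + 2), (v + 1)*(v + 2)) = v + 2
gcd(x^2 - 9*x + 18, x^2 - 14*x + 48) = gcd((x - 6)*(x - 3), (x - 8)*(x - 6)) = x - 6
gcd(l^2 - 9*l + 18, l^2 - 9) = l - 3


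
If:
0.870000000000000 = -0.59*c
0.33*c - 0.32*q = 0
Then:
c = -1.47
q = -1.52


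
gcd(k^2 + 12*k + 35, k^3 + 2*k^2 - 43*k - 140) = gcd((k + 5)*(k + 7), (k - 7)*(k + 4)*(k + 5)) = k + 5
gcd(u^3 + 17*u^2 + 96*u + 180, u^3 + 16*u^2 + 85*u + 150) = u^2 + 11*u + 30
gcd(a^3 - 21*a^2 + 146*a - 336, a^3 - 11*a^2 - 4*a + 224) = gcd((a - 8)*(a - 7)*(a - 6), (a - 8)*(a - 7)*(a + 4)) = a^2 - 15*a + 56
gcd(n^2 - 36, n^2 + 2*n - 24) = n + 6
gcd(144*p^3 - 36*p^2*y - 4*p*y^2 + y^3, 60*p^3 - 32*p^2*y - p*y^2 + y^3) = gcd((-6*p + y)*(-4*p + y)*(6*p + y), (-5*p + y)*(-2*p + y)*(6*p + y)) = 6*p + y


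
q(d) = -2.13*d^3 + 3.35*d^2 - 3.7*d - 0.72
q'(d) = -6.39*d^2 + 6.7*d - 3.7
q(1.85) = -9.59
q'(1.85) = -13.17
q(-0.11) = -0.27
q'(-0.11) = -4.51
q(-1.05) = 9.32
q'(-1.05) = -17.78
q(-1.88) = 32.23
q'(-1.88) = -38.88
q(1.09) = -3.53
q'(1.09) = -3.99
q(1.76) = -8.47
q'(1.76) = -11.70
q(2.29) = -17.20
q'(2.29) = -21.87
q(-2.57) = 67.07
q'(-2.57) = -63.12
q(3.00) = -39.18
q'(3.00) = -41.11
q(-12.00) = 4206.72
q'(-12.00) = -1004.26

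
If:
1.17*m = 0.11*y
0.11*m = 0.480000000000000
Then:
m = 4.36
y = 46.41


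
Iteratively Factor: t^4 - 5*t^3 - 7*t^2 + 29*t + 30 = (t + 2)*(t^3 - 7*t^2 + 7*t + 15) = (t + 1)*(t + 2)*(t^2 - 8*t + 15) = (t - 5)*(t + 1)*(t + 2)*(t - 3)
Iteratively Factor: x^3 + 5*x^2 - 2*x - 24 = (x + 4)*(x^2 + x - 6) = (x - 2)*(x + 4)*(x + 3)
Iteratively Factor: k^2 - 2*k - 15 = (k + 3)*(k - 5)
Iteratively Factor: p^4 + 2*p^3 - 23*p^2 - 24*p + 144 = (p - 3)*(p^3 + 5*p^2 - 8*p - 48) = (p - 3)*(p + 4)*(p^2 + p - 12) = (p - 3)*(p + 4)^2*(p - 3)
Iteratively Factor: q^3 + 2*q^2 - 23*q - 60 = (q - 5)*(q^2 + 7*q + 12) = (q - 5)*(q + 3)*(q + 4)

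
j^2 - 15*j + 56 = (j - 8)*(j - 7)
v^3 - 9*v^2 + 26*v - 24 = (v - 4)*(v - 3)*(v - 2)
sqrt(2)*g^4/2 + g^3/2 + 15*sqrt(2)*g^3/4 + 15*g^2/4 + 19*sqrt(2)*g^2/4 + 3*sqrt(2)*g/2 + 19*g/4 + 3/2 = (g/2 + 1/2)*(g + 1/2)*(g + 6)*(sqrt(2)*g + 1)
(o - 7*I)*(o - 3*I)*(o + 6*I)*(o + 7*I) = o^4 + 3*I*o^3 + 67*o^2 + 147*I*o + 882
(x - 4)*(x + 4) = x^2 - 16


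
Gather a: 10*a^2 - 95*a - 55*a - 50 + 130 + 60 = 10*a^2 - 150*a + 140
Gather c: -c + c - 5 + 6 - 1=0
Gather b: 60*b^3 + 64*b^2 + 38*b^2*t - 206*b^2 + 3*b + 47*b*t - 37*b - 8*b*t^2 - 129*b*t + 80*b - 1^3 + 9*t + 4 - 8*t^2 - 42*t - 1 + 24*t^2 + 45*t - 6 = 60*b^3 + b^2*(38*t - 142) + b*(-8*t^2 - 82*t + 46) + 16*t^2 + 12*t - 4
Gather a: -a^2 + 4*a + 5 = -a^2 + 4*a + 5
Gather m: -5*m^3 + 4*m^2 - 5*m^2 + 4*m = -5*m^3 - m^2 + 4*m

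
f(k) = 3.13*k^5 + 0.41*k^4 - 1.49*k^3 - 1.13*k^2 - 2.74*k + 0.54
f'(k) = 15.65*k^4 + 1.64*k^3 - 4.47*k^2 - 2.26*k - 2.74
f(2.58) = 336.33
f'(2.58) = 683.25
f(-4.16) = -3677.08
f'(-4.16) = 4498.16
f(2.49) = 279.07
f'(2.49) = 590.84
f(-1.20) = -2.16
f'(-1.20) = 23.15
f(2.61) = 357.32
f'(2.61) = 716.30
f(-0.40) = 1.53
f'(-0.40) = -2.26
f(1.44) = 10.95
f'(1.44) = 56.93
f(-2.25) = -152.03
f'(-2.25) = 362.13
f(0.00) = 0.54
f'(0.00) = -2.74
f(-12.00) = -767896.98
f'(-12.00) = 321065.18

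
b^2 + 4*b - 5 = (b - 1)*(b + 5)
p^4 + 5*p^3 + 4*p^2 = p^2*(p + 1)*(p + 4)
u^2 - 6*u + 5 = (u - 5)*(u - 1)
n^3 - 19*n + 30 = (n - 3)*(n - 2)*(n + 5)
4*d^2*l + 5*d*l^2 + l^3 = l*(d + l)*(4*d + l)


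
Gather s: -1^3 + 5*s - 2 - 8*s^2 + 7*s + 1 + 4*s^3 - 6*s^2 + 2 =4*s^3 - 14*s^2 + 12*s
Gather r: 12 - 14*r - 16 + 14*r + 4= 0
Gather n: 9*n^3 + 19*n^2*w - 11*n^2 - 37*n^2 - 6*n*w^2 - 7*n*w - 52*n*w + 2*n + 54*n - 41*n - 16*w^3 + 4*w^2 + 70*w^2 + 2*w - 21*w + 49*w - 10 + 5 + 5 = 9*n^3 + n^2*(19*w - 48) + n*(-6*w^2 - 59*w + 15) - 16*w^3 + 74*w^2 + 30*w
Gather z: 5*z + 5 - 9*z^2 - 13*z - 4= -9*z^2 - 8*z + 1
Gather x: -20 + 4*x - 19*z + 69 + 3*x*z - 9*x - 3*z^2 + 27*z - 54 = x*(3*z - 5) - 3*z^2 + 8*z - 5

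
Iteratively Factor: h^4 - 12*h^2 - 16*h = (h + 2)*(h^3 - 2*h^2 - 8*h) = (h + 2)^2*(h^2 - 4*h) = h*(h + 2)^2*(h - 4)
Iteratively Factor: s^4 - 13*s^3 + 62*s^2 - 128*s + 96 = (s - 4)*(s^3 - 9*s^2 + 26*s - 24) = (s - 4)*(s - 2)*(s^2 - 7*s + 12) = (s - 4)*(s - 3)*(s - 2)*(s - 4)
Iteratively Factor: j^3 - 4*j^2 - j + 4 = (j - 1)*(j^2 - 3*j - 4) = (j - 4)*(j - 1)*(j + 1)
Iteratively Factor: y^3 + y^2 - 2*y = (y - 1)*(y^2 + 2*y) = y*(y - 1)*(y + 2)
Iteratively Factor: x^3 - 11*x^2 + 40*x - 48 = (x - 4)*(x^2 - 7*x + 12) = (x - 4)*(x - 3)*(x - 4)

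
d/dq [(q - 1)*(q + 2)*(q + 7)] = 3*q^2 + 16*q + 5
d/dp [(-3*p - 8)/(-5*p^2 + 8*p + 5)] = (-15*p^2 - 80*p + 49)/(25*p^4 - 80*p^3 + 14*p^2 + 80*p + 25)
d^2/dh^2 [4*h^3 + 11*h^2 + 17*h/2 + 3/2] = 24*h + 22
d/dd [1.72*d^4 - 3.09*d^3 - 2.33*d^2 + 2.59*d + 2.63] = 6.88*d^3 - 9.27*d^2 - 4.66*d + 2.59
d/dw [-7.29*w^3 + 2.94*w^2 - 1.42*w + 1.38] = -21.87*w^2 + 5.88*w - 1.42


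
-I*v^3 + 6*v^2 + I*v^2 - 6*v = v*(v + 6*I)*(-I*v + I)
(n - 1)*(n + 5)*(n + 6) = n^3 + 10*n^2 + 19*n - 30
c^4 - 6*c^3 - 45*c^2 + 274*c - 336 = (c - 8)*(c - 3)*(c - 2)*(c + 7)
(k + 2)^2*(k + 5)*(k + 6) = k^4 + 15*k^3 + 78*k^2 + 164*k + 120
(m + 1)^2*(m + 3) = m^3 + 5*m^2 + 7*m + 3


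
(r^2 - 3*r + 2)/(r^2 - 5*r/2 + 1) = 2*(r - 1)/(2*r - 1)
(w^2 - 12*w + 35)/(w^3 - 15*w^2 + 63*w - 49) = (w - 5)/(w^2 - 8*w + 7)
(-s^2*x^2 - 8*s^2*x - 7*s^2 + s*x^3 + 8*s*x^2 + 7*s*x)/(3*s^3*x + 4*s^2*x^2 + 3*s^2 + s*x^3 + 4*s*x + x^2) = s*(-s*x^2 - 8*s*x - 7*s + x^3 + 8*x^2 + 7*x)/(3*s^3*x + 4*s^2*x^2 + 3*s^2 + s*x^3 + 4*s*x + x^2)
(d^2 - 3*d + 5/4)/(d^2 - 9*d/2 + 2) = (d - 5/2)/(d - 4)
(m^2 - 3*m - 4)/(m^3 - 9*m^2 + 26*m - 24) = (m + 1)/(m^2 - 5*m + 6)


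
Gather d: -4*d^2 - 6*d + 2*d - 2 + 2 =-4*d^2 - 4*d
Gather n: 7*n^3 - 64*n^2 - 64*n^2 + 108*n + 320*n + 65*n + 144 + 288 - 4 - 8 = 7*n^3 - 128*n^2 + 493*n + 420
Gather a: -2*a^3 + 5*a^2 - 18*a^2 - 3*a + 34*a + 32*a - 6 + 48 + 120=-2*a^3 - 13*a^2 + 63*a + 162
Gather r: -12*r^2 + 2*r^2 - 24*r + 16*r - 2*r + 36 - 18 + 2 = -10*r^2 - 10*r + 20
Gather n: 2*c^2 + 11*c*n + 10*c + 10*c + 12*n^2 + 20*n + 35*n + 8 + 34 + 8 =2*c^2 + 20*c + 12*n^2 + n*(11*c + 55) + 50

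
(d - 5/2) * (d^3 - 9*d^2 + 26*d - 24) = d^4 - 23*d^3/2 + 97*d^2/2 - 89*d + 60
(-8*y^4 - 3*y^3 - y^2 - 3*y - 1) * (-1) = 8*y^4 + 3*y^3 + y^2 + 3*y + 1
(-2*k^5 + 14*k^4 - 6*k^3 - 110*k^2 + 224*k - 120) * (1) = -2*k^5 + 14*k^4 - 6*k^3 - 110*k^2 + 224*k - 120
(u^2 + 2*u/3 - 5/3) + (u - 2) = u^2 + 5*u/3 - 11/3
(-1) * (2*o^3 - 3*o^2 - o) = -2*o^3 + 3*o^2 + o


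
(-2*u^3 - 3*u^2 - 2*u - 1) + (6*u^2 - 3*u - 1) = -2*u^3 + 3*u^2 - 5*u - 2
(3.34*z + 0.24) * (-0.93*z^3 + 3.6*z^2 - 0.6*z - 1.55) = -3.1062*z^4 + 11.8008*z^3 - 1.14*z^2 - 5.321*z - 0.372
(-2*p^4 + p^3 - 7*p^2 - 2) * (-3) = 6*p^4 - 3*p^3 + 21*p^2 + 6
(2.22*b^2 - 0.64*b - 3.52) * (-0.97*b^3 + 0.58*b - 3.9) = -2.1534*b^5 + 0.6208*b^4 + 4.702*b^3 - 9.0292*b^2 + 0.4544*b + 13.728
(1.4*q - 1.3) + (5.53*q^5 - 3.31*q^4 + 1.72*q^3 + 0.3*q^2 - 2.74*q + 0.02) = 5.53*q^5 - 3.31*q^4 + 1.72*q^3 + 0.3*q^2 - 1.34*q - 1.28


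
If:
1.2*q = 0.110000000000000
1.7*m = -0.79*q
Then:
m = -0.04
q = 0.09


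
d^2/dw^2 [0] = 0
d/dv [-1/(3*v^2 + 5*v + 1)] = (6*v + 5)/(3*v^2 + 5*v + 1)^2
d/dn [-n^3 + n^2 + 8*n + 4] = -3*n^2 + 2*n + 8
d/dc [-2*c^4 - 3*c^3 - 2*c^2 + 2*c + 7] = -8*c^3 - 9*c^2 - 4*c + 2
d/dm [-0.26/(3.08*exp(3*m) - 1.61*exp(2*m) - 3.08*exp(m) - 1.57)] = (2.4024*exp(2*m) - 0.8372*exp(m) - 0.8008)*exp(m)/(-3.08*exp(3*m) + 1.61*exp(2*m) + 3.08*exp(m) + 1.57)^2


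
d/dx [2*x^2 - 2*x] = 4*x - 2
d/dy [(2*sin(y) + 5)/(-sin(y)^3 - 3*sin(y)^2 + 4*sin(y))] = (4*sin(y)^3 + 21*sin(y)^2 + 30*sin(y) - 20)*cos(y)/((sin(y) - 1)^2*(sin(y) + 4)^2*sin(y)^2)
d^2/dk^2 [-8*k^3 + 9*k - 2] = -48*k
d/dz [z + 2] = 1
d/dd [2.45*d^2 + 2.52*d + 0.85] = 4.9*d + 2.52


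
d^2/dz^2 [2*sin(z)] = -2*sin(z)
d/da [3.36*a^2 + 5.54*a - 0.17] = 6.72*a + 5.54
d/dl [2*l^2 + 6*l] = 4*l + 6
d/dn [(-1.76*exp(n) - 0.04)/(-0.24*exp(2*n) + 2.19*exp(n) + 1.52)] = (-(0.48*exp(n) - 2.19)*(1.76*exp(n) + 0.04) + 0.4224*exp(2*n) - 3.8544*exp(n) - 2.6752)*exp(n)/(-0.24*exp(2*n) + 2.19*exp(n) + 1.52)^2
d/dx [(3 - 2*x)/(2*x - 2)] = -1/(2*(x - 1)^2)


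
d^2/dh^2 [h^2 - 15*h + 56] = 2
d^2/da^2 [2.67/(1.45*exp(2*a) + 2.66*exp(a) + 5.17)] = (2.67*(2.9*exp(a) + 2.66)*(5.8*exp(a) + 5.32)*exp(a) - (15.486*exp(a) + 7.1022)*(1.45*exp(2*a) + 2.66*exp(a) + 5.17))*exp(a)/(1.45*exp(2*a) + 2.66*exp(a) + 5.17)^3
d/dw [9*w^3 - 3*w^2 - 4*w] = 27*w^2 - 6*w - 4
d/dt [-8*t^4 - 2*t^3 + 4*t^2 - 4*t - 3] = -32*t^3 - 6*t^2 + 8*t - 4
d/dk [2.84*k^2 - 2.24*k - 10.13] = 5.68*k - 2.24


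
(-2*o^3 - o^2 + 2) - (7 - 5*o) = -2*o^3 - o^2 + 5*o - 5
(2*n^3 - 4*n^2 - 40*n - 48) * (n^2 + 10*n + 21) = 2*n^5 + 16*n^4 - 38*n^3 - 532*n^2 - 1320*n - 1008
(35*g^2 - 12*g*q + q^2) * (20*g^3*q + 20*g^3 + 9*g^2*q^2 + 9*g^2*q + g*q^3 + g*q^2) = 700*g^5*q + 700*g^5 + 75*g^4*q^2 + 75*g^4*q - 53*g^3*q^3 - 53*g^3*q^2 - 3*g^2*q^4 - 3*g^2*q^3 + g*q^5 + g*q^4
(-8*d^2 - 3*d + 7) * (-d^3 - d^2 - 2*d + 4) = 8*d^5 + 11*d^4 + 12*d^3 - 33*d^2 - 26*d + 28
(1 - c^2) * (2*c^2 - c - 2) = -2*c^4 + c^3 + 4*c^2 - c - 2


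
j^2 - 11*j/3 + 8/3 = (j - 8/3)*(j - 1)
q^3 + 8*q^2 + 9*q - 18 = (q - 1)*(q + 3)*(q + 6)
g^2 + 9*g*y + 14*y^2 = (g + 2*y)*(g + 7*y)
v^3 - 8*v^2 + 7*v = v*(v - 7)*(v - 1)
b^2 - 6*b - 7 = (b - 7)*(b + 1)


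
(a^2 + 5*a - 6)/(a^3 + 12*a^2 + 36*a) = (a - 1)/(a*(a + 6))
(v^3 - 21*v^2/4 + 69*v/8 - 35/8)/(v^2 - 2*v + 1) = (8*v^2 - 34*v + 35)/(8*(v - 1))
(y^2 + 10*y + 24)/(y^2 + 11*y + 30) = (y + 4)/(y + 5)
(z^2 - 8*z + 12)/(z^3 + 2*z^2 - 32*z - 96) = (z - 2)/(z^2 + 8*z + 16)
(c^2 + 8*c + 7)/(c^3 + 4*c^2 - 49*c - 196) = (c + 1)/(c^2 - 3*c - 28)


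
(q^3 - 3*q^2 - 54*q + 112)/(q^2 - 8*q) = q + 5 - 14/q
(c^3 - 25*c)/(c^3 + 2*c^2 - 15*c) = (c - 5)/(c - 3)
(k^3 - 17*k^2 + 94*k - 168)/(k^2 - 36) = (k^2 - 11*k + 28)/(k + 6)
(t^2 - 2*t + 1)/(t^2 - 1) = (t - 1)/(t + 1)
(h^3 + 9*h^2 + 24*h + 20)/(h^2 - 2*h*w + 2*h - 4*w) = (-h^2 - 7*h - 10)/(-h + 2*w)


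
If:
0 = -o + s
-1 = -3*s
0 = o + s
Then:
No Solution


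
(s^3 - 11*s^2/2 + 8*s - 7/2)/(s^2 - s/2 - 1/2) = (2*s^2 - 9*s + 7)/(2*s + 1)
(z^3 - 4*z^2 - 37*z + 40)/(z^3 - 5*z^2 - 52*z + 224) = (z^2 + 4*z - 5)/(z^2 + 3*z - 28)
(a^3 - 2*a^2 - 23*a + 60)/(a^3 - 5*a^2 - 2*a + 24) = (a + 5)/(a + 2)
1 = 1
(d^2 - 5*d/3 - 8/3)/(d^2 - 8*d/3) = (d + 1)/d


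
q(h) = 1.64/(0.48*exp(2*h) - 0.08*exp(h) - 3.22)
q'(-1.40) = -0.01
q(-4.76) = -0.51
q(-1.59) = -0.51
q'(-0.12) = -0.13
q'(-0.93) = -0.02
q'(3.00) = -0.02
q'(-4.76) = 0.00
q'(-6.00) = 0.00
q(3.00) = 0.01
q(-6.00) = -0.51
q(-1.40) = -0.51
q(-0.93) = -0.52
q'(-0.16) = -0.12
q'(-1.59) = -0.00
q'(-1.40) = -0.01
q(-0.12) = -0.56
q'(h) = 1.64*(-0.96*exp(2*h) + 0.08*exp(h))/(0.48*exp(2*h) - 0.08*exp(h) - 3.22)^2 = (0.1312 - 1.5744*exp(h))*exp(h)/(-0.48*exp(2*h) + 0.08*exp(h) + 3.22)^2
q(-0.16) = -0.56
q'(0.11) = -0.25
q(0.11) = -0.60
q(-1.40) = -0.51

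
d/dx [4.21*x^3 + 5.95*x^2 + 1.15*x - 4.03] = 12.63*x^2 + 11.9*x + 1.15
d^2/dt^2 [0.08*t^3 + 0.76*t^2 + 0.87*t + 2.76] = 0.48*t + 1.52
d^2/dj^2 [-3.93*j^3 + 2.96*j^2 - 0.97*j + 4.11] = 5.92 - 23.58*j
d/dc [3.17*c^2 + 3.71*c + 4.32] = 6.34*c + 3.71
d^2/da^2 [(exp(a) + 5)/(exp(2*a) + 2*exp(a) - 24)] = (exp(4*a) + 18*exp(3*a) + 174*exp(2*a) + 548*exp(a) + 816)*exp(a)/(exp(6*a) + 6*exp(5*a) - 60*exp(4*a) - 280*exp(3*a) + 1440*exp(2*a) + 3456*exp(a) - 13824)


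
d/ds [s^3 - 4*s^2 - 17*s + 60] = 3*s^2 - 8*s - 17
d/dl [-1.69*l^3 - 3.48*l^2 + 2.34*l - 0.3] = -5.07*l^2 - 6.96*l + 2.34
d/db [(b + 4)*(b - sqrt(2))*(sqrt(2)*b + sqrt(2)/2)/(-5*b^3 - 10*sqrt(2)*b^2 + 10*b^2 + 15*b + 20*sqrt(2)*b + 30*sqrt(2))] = (-12*b^4 + 13*sqrt(2)*b^4 - 4*b^3 + 20*sqrt(2)*b^3 - 33*sqrt(2)*b^2 + 160*b^2 - 80*sqrt(2)*b + 248*b - 76*sqrt(2) + 72)/(10*(b^6 - 4*b^5 + 4*sqrt(2)*b^5 - 16*sqrt(2)*b^4 + 6*b^4 - 20*b^3 - 8*sqrt(2)*b^3 - 7*b^2 + 48*sqrt(2)*b^2 + 36*sqrt(2)*b + 96*b + 72))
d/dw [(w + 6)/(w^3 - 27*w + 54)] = -2/(w^3 - 9*w^2 + 27*w - 27)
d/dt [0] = 0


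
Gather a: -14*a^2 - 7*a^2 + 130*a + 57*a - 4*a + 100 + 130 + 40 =-21*a^2 + 183*a + 270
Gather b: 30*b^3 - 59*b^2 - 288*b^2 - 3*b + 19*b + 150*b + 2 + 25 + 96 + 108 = 30*b^3 - 347*b^2 + 166*b + 231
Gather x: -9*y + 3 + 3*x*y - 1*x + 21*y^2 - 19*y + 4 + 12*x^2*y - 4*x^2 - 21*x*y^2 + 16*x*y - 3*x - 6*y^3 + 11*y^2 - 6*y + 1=x^2*(12*y - 4) + x*(-21*y^2 + 19*y - 4) - 6*y^3 + 32*y^2 - 34*y + 8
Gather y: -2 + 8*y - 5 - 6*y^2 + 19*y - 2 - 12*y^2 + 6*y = -18*y^2 + 33*y - 9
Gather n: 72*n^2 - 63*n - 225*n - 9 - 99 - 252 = 72*n^2 - 288*n - 360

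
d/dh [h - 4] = 1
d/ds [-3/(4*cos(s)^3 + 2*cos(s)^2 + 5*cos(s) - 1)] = 3*(12*sin(s)^2 - 4*cos(s) - 17)*sin(s)/(8*cos(s) + cos(2*s) + cos(3*s))^2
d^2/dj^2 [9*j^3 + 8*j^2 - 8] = 54*j + 16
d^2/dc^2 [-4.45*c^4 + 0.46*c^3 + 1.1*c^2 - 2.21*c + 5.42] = -53.4*c^2 + 2.76*c + 2.2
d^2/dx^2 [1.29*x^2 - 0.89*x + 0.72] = 2.58000000000000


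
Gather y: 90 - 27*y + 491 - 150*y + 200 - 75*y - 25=756 - 252*y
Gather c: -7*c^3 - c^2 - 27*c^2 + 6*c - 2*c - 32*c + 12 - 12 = -7*c^3 - 28*c^2 - 28*c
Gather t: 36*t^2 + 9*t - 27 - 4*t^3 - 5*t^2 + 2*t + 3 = -4*t^3 + 31*t^2 + 11*t - 24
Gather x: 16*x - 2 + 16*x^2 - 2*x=16*x^2 + 14*x - 2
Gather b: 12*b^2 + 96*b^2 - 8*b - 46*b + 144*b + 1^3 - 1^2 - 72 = 108*b^2 + 90*b - 72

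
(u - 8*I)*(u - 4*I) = u^2 - 12*I*u - 32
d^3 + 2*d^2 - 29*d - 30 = (d - 5)*(d + 1)*(d + 6)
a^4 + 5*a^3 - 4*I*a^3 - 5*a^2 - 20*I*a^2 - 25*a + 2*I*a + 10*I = (a + 5)*(a - 2*I)*(a - I)^2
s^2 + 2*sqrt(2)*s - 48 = (s - 4*sqrt(2))*(s + 6*sqrt(2))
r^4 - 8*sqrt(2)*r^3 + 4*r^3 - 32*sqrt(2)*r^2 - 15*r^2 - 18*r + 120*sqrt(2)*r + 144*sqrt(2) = (r - 3)*(r + 1)*(r + 6)*(r - 8*sqrt(2))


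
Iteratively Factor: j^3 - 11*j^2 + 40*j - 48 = (j - 3)*(j^2 - 8*j + 16) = (j - 4)*(j - 3)*(j - 4)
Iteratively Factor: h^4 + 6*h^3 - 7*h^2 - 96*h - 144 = (h + 4)*(h^3 + 2*h^2 - 15*h - 36) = (h + 3)*(h + 4)*(h^2 - h - 12) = (h - 4)*(h + 3)*(h + 4)*(h + 3)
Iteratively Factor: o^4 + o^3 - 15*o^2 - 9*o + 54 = (o - 3)*(o^3 + 4*o^2 - 3*o - 18) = (o - 3)*(o - 2)*(o^2 + 6*o + 9) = (o - 3)*(o - 2)*(o + 3)*(o + 3)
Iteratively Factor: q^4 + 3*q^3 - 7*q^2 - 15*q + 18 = (q - 2)*(q^3 + 5*q^2 + 3*q - 9) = (q - 2)*(q - 1)*(q^2 + 6*q + 9) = (q - 2)*(q - 1)*(q + 3)*(q + 3)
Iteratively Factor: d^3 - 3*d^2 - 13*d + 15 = (d - 5)*(d^2 + 2*d - 3) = (d - 5)*(d + 3)*(d - 1)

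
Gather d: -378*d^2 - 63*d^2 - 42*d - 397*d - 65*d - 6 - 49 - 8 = -441*d^2 - 504*d - 63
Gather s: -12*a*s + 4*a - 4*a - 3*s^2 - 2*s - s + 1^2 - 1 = -3*s^2 + s*(-12*a - 3)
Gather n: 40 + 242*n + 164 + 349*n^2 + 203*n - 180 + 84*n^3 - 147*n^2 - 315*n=84*n^3 + 202*n^2 + 130*n + 24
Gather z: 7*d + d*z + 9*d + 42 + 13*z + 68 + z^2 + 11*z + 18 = 16*d + z^2 + z*(d + 24) + 128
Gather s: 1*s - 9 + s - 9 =2*s - 18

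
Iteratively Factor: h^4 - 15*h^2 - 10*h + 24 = (h + 2)*(h^3 - 2*h^2 - 11*h + 12) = (h - 4)*(h + 2)*(h^2 + 2*h - 3) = (h - 4)*(h - 1)*(h + 2)*(h + 3)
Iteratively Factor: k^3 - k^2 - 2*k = (k)*(k^2 - k - 2) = k*(k - 2)*(k + 1)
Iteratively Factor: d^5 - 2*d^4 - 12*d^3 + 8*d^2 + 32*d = (d + 2)*(d^4 - 4*d^3 - 4*d^2 + 16*d) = (d - 2)*(d + 2)*(d^3 - 2*d^2 - 8*d) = (d - 4)*(d - 2)*(d + 2)*(d^2 + 2*d) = (d - 4)*(d - 2)*(d + 2)^2*(d)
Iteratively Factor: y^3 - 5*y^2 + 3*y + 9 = (y - 3)*(y^2 - 2*y - 3) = (y - 3)*(y + 1)*(y - 3)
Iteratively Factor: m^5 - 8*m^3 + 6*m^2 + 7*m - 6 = (m - 1)*(m^4 + m^3 - 7*m^2 - m + 6) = (m - 2)*(m - 1)*(m^3 + 3*m^2 - m - 3) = (m - 2)*(m - 1)*(m + 1)*(m^2 + 2*m - 3) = (m - 2)*(m - 1)*(m + 1)*(m + 3)*(m - 1)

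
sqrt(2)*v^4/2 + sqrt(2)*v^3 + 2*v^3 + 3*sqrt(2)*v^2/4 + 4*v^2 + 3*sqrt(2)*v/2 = v*(v + 2)*(v + 3*sqrt(2)/2)*(sqrt(2)*v/2 + 1/2)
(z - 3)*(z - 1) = z^2 - 4*z + 3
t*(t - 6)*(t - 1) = t^3 - 7*t^2 + 6*t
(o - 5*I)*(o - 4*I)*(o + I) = o^3 - 8*I*o^2 - 11*o - 20*I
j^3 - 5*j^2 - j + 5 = (j - 5)*(j - 1)*(j + 1)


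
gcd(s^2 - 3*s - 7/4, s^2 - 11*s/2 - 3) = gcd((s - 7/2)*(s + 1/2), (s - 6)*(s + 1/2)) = s + 1/2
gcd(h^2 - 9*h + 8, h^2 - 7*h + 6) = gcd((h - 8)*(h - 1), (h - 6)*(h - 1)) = h - 1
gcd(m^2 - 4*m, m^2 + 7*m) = m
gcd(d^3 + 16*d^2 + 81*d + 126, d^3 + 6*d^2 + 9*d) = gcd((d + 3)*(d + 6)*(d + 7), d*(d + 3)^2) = d + 3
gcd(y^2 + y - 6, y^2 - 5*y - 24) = y + 3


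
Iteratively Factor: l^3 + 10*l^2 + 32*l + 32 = (l + 4)*(l^2 + 6*l + 8) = (l + 2)*(l + 4)*(l + 4)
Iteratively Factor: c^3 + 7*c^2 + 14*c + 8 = (c + 4)*(c^2 + 3*c + 2) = (c + 2)*(c + 4)*(c + 1)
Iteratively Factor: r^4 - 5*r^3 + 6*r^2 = (r)*(r^3 - 5*r^2 + 6*r) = r^2*(r^2 - 5*r + 6) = r^2*(r - 2)*(r - 3)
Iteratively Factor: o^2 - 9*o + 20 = (o - 4)*(o - 5)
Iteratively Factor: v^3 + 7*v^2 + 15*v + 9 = (v + 3)*(v^2 + 4*v + 3) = (v + 3)^2*(v + 1)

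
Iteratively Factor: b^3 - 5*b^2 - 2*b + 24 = (b - 4)*(b^2 - b - 6) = (b - 4)*(b - 3)*(b + 2)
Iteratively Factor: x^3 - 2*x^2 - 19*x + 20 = (x - 5)*(x^2 + 3*x - 4) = (x - 5)*(x - 1)*(x + 4)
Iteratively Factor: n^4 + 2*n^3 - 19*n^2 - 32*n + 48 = (n - 4)*(n^3 + 6*n^2 + 5*n - 12) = (n - 4)*(n - 1)*(n^2 + 7*n + 12) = (n - 4)*(n - 1)*(n + 4)*(n + 3)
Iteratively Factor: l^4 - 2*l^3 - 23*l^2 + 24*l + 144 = (l - 4)*(l^3 + 2*l^2 - 15*l - 36) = (l - 4)^2*(l^2 + 6*l + 9) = (l - 4)^2*(l + 3)*(l + 3)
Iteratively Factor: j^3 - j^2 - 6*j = (j - 3)*(j^2 + 2*j) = j*(j - 3)*(j + 2)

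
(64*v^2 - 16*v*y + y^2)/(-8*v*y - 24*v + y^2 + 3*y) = (-8*v + y)/(y + 3)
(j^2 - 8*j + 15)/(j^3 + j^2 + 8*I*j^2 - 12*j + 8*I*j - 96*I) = (j - 5)/(j^2 + j*(4 + 8*I) + 32*I)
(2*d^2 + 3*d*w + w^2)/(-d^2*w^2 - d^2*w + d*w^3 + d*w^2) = (2*d^2 + 3*d*w + w^2)/(d*w*(-d*w - d + w^2 + w))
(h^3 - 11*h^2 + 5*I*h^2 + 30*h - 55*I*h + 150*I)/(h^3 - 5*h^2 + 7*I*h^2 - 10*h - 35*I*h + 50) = (h - 6)/(h + 2*I)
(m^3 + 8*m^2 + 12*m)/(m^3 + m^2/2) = 2*(m^2 + 8*m + 12)/(m*(2*m + 1))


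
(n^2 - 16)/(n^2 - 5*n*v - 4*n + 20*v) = (-n - 4)/(-n + 5*v)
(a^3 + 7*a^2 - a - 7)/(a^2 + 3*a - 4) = (a^2 + 8*a + 7)/(a + 4)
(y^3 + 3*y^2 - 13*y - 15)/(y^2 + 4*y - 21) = (y^2 + 6*y + 5)/(y + 7)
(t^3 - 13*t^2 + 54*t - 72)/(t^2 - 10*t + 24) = t - 3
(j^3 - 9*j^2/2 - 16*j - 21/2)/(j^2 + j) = j - 11/2 - 21/(2*j)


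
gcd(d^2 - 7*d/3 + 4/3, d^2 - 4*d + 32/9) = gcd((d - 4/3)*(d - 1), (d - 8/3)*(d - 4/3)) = d - 4/3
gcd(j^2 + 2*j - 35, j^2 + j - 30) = j - 5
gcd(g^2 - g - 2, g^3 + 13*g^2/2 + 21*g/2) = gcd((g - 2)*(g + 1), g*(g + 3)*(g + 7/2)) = 1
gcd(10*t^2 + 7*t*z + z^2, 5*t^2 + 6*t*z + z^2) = 5*t + z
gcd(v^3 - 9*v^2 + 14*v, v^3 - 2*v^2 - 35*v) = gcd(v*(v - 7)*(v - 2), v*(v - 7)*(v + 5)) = v^2 - 7*v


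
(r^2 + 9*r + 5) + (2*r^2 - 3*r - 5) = 3*r^2 + 6*r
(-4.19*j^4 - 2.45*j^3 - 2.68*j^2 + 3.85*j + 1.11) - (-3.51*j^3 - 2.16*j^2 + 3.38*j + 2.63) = -4.19*j^4 + 1.06*j^3 - 0.52*j^2 + 0.47*j - 1.52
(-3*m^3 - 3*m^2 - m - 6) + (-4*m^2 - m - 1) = -3*m^3 - 7*m^2 - 2*m - 7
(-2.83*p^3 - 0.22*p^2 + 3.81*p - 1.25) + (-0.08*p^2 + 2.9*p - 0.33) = -2.83*p^3 - 0.3*p^2 + 6.71*p - 1.58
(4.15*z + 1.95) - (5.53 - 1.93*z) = 6.08*z - 3.58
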